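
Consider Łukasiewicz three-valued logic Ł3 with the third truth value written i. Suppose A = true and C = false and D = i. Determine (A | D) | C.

true

A | D = true | i = true
(A | D) | C = true | false = true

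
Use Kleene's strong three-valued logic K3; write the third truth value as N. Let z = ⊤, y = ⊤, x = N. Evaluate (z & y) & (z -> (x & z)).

z & y = ⊤ & ⊤ = ⊤
x & z = N & ⊤ = N
z -> (x & z) = ⊤ -> N = N
(z & y) & (z -> (x & z)) = ⊤ & N = N

N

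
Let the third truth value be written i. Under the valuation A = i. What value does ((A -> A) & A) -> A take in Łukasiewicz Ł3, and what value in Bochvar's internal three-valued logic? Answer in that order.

⊤; i

In Łukasiewicz Ł3: A -> A = i -> i = ⊤
(A -> A) & A = ⊤ & i = i
((A -> A) & A) -> A = i -> i = ⊤
In Bochvar's internal three-valued logic: A -> A = i -> i = i  [any arg is the third value ⇒ result is the third value]
(A -> A) & A = i & i = i
((A -> A) & A) -> A = i -> i = i
They differ because Łukasiewicz Ł3 and Bochvar's internal three-valued logic treat i differently under the binary connectives.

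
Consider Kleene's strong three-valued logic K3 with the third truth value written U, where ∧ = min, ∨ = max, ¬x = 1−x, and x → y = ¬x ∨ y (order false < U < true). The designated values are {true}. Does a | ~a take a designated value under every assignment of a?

Countermodel: a=U gives U, which is not designated.

No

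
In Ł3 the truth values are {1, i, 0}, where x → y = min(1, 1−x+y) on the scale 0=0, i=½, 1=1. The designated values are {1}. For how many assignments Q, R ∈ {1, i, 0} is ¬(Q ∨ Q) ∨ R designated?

Of the 9 assignments, 5 give a value in {1}.

5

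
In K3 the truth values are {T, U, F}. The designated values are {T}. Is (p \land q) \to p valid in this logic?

Countermodel: p=U, q=T gives U, which is not designated.

No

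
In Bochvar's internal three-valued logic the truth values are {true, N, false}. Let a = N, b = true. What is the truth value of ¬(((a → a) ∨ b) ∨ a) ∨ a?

a → a = N → N = N  [any arg is the third value ⇒ result is the third value]
(a → a) ∨ b = N ∨ true = N
((a → a) ∨ b) ∨ a = N ∨ N = N
¬(((a → a) ∨ b) ∨ a) = ¬N = N
¬(((a → a) ∨ b) ∨ a) ∨ a = N ∨ N = N

N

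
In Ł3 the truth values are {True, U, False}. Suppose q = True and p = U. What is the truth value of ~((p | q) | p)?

p | q = U | True = True
(p | q) | p = True | U = True
~((p | q) | p) = ~True = False

False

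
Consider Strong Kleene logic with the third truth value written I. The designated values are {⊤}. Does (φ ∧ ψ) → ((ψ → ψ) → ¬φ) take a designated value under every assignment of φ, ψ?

Countermodel: φ=⊤, ψ=⊤ gives ⊥, which is not designated.

No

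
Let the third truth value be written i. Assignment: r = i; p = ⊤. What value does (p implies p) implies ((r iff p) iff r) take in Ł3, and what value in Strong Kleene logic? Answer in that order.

In Ł3: p implies p = ⊤ implies ⊤ = ⊤
r iff p = i iff ⊤ = i
(r iff p) iff r = i iff i = ⊤
(p implies p) implies ((r iff p) iff r) = ⊤ implies ⊤ = ⊤
In Strong Kleene logic: p implies p = ⊤ implies ⊤ = ⊤
r iff p = i iff ⊤ = i
(r iff p) iff r = i iff i = i
(p implies p) implies ((r iff p) iff r) = ⊤ implies i = i  [not ⊤ or i]
They differ because Ł3 and Strong Kleene logic treat i differently under implication.

⊤; i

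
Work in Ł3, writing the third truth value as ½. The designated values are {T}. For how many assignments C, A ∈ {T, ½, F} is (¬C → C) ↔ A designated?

3

Designated under: (C=T, A=T); (C=½, A=T); (C=F, A=F).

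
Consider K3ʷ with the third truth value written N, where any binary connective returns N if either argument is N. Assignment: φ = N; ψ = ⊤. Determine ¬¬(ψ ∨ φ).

N

ψ ∨ φ = ⊤ ∨ N = N
¬(ψ ∨ φ) = ¬N = N
¬¬(ψ ∨ φ) = ¬N = N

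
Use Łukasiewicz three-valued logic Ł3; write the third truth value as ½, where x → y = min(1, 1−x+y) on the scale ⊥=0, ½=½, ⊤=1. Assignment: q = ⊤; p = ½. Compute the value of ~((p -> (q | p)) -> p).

q | p = ⊤ | ½ = ⊤
p -> (q | p) = ½ -> ⊤ = ⊤  [min(1, 1−½+1)]
(p -> (q | p)) -> p = ⊤ -> ½ = ½
~((p -> (q | p)) -> p) = ~½ = ½

½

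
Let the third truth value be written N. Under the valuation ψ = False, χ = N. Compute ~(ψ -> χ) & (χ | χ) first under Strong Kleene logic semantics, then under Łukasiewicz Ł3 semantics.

In Strong Kleene logic: ψ -> χ = False -> N = True  [~False | N]
~(ψ -> χ) = ~True = False
χ | χ = N | N = N
~(ψ -> χ) & (χ | χ) = False & N = False
In Łukasiewicz Ł3: ψ -> χ = False -> N = True  [min(1, 1−0+½)]
~(ψ -> χ) = ~True = False
χ | χ = N | N = N
~(ψ -> χ) & (χ | χ) = False & N = False

False; False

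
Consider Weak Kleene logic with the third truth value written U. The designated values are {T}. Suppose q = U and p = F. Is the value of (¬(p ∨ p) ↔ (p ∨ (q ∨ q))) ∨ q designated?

No

p ∨ p = F ∨ F = F
¬(p ∨ p) = ¬F = T
q ∨ q = U ∨ U = U
p ∨ (q ∨ q) = F ∨ U = U
¬(p ∨ p) ↔ (p ∨ (q ∨ q)) = T ↔ U = U
(¬(p ∨ p) ↔ (p ∨ (q ∨ q))) ∨ q = U ∨ U = U
U ∉ {T}.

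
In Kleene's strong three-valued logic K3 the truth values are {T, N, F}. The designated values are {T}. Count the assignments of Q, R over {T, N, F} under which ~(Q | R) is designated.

1

Designated under: (Q=F, R=F).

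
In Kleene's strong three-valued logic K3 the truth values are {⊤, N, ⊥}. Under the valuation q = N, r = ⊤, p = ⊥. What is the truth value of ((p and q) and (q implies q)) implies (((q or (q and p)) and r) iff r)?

⊤

p and q = ⊥ and N = ⊥
q implies q = N implies N = N
(p and q) and (q implies q) = ⊥ and N = ⊥
q and p = N and ⊥ = ⊥
q or (q and p) = N or ⊥ = N
(q or (q and p)) and r = N and ⊤ = N
((q or (q and p)) and r) iff r = N iff ⊤ = N
((p and q) and (q implies q)) implies (((q or (q and p)) and r) iff r) = ⊥ implies N = ⊤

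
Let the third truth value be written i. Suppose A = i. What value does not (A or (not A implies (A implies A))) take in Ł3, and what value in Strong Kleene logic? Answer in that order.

False; i

In Ł3: not A = not i = i
A implies A = i implies i = True  [min(1, 1−½+½)]
not A implies (A implies A) = i implies True = True
A or (not A implies (A implies A)) = i or True = True
not (A or (not A implies (A implies A))) = not True = False
In Strong Kleene logic: not A = not i = i
A implies A = i implies i = i  [not i or i]
not A implies (A implies A) = i implies i = i
A or (not A implies (A implies A)) = i or i = i
not (A or (not A implies (A implies A))) = not i = i
They differ because Ł3 and Strong Kleene logic treat i differently under implication.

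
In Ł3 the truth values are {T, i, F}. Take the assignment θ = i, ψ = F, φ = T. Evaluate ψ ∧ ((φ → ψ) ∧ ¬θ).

F

φ → ψ = T → F = F
¬θ = ¬i = i
(φ → ψ) ∧ ¬θ = F ∧ i = F
ψ ∧ ((φ → ψ) ∧ ¬θ) = F ∧ F = F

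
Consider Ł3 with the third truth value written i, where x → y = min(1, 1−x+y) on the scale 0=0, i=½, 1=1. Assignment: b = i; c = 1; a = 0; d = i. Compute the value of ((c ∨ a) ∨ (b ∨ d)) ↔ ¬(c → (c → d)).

i

c ∨ a = 1 ∨ 0 = 1
b ∨ d = i ∨ i = i
(c ∨ a) ∨ (b ∨ d) = 1 ∨ i = 1
c → d = 1 → i = i
c → (c → d) = 1 → i = i
¬(c → (c → d)) = ¬i = i
((c ∨ a) ∨ (b ∨ d)) ↔ ¬(c → (c → d)) = 1 ↔ i = i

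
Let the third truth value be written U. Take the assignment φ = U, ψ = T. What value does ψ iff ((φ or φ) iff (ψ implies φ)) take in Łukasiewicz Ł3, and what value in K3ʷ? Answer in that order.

In Łukasiewicz Ł3: φ or φ = U or U = U
ψ implies φ = T implies U = U
(φ or φ) iff (ψ implies φ) = U iff U = T
ψ iff ((φ or φ) iff (ψ implies φ)) = T iff T = T
In K3ʷ: φ or φ = U or U = U
ψ implies φ = T implies U = U  [any arg is the third value ⇒ result is the third value]
(φ or φ) iff (ψ implies φ) = U iff U = U
ψ iff ((φ or φ) iff (ψ implies φ)) = T iff U = U
They differ because Łukasiewicz Ł3 and K3ʷ treat U differently under the binary connectives.

T; U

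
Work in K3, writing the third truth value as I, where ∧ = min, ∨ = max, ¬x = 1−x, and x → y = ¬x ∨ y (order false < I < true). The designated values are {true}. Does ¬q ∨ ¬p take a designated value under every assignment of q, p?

No

Countermodel: q=true, p=true gives false, which is not designated.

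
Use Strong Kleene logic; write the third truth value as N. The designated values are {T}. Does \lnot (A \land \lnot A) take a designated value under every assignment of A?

Countermodel: A=N gives N, which is not designated.

No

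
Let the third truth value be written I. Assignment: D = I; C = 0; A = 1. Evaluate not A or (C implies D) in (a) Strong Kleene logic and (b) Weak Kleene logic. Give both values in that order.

1; I

In Strong Kleene logic: not A = not 1 = 0
C implies D = 0 implies I = 1
not A or (C implies D) = 0 or 1 = 1
In Weak Kleene logic: not A = not 1 = 0
C implies D = 0 implies I = I
not A or (C implies D) = 0 or I = I
They differ because Strong Kleene logic and Weak Kleene logic treat I differently under the binary connectives.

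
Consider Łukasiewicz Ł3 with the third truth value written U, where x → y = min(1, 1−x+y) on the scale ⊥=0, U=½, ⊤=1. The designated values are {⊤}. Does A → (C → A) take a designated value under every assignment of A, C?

Yes

Every assignment of A, C over {⊤, U, ⊥} gives a value in {⊤}.
In particular, with A=U, C=U: A → (C → A) = ⊤.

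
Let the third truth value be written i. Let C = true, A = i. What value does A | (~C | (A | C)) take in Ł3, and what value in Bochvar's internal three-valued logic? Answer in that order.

In Ł3: ~C = ~true = false
A | C = i | true = true
~C | (A | C) = false | true = true
A | (~C | (A | C)) = i | true = true
In Bochvar's internal three-valued logic: ~C = ~true = false
A | C = i | true = i
~C | (A | C) = false | i = i
A | (~C | (A | C)) = i | i = i
They differ because Ł3 and Bochvar's internal three-valued logic treat i differently under the binary connectives.

true; i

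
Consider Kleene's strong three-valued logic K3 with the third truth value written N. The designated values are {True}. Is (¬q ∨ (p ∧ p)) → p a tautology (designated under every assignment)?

Countermodel: q=True, p=N gives N, which is not designated.

No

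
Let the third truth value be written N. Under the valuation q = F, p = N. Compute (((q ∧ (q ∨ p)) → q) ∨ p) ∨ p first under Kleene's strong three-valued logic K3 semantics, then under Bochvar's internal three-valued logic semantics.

In Kleene's strong three-valued logic K3: q ∨ p = F ∨ N = N
q ∧ (q ∨ p) = F ∧ N = F
(q ∧ (q ∨ p)) → q = F → F = T
((q ∧ (q ∨ p)) → q) ∨ p = T ∨ N = T
(((q ∧ (q ∨ p)) → q) ∨ p) ∨ p = T ∨ N = T
In Bochvar's internal three-valued logic: q ∨ p = F ∨ N = N
q ∧ (q ∨ p) = F ∧ N = N
(q ∧ (q ∨ p)) → q = N → F = N  [any arg is the third value ⇒ result is the third value]
((q ∧ (q ∨ p)) → q) ∨ p = N ∨ N = N
(((q ∧ (q ∨ p)) → q) ∨ p) ∨ p = N ∨ N = N
They differ because Kleene's strong three-valued logic K3 and Bochvar's internal three-valued logic treat N differently under the binary connectives.

T; N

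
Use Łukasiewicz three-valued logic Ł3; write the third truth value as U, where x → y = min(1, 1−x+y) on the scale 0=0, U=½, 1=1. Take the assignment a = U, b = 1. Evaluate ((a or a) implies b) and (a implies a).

a or a = U or U = U
(a or a) implies b = U implies 1 = 1  [min(1, 1−½+1)]
a implies a = U implies U = 1
((a or a) implies b) and (a implies a) = 1 and 1 = 1

1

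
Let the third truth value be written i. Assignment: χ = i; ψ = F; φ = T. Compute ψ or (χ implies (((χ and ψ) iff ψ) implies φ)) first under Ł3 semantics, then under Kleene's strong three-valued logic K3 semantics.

In Ł3: χ and ψ = i and F = F
(χ and ψ) iff ψ = F iff F = T
((χ and ψ) iff ψ) implies φ = T implies T = T
χ implies (((χ and ψ) iff ψ) implies φ) = i implies T = T  [min(1, 1−½+1)]
ψ or (χ implies (((χ and ψ) iff ψ) implies φ)) = F or T = T
In Kleene's strong three-valued logic K3: χ and ψ = i and F = F
(χ and ψ) iff ψ = F iff F = T
((χ and ψ) iff ψ) implies φ = T implies T = T
χ implies (((χ and ψ) iff ψ) implies φ) = i implies T = T  [not i or T]
ψ or (χ implies (((χ and ψ) iff ψ) implies φ)) = F or T = T

T; T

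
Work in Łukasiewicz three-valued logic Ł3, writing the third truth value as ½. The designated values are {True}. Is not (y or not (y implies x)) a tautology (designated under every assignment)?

Countermodel: y=True, x=True gives False, which is not designated.

No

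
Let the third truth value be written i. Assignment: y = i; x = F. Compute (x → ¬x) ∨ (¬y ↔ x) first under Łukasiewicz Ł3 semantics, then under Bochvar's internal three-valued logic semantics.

In Łukasiewicz Ł3: ¬x = ¬F = T
x → ¬x = F → T = T
¬y = ¬i = i
¬y ↔ x = i ↔ F = i
(x → ¬x) ∨ (¬y ↔ x) = T ∨ i = T
In Bochvar's internal three-valued logic: ¬x = ¬F = T
x → ¬x = F → T = T
¬y = ¬i = i
¬y ↔ x = i ↔ F = i
(x → ¬x) ∨ (¬y ↔ x) = T ∨ i = i
They differ because Łukasiewicz Ł3 and Bochvar's internal three-valued logic treat i differently under the binary connectives.

T; i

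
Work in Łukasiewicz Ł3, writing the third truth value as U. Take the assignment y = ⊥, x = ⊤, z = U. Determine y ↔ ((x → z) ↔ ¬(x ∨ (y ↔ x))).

x → z = ⊤ → U = U  [min(1, 1−1+½)]
y ↔ x = ⊥ ↔ ⊤ = ⊥
x ∨ (y ↔ x) = ⊤ ∨ ⊥ = ⊤
¬(x ∨ (y ↔ x)) = ¬⊤ = ⊥
(x → z) ↔ ¬(x ∨ (y ↔ x)) = U ↔ ⊥ = U
y ↔ ((x → z) ↔ ¬(x ∨ (y ↔ x))) = ⊥ ↔ U = U

U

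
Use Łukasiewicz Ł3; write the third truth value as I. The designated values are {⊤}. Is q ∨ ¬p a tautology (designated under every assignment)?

No

Countermodel: q=I, p=⊤ gives I, which is not designated.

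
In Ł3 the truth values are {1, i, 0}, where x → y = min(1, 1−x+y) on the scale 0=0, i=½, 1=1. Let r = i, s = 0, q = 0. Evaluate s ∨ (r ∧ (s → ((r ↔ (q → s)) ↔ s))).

q → s = 0 → 0 = 1
r ↔ (q → s) = i ↔ 1 = i
(r ↔ (q → s)) ↔ s = i ↔ 0 = i
s → ((r ↔ (q → s)) ↔ s) = 0 → i = 1
r ∧ (s → ((r ↔ (q → s)) ↔ s)) = i ∧ 1 = i
s ∨ (r ∧ (s → ((r ↔ (q → s)) ↔ s))) = 0 ∨ i = i

i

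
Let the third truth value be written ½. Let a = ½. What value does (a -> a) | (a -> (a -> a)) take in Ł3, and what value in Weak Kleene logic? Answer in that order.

In Ł3: a -> a = ½ -> ½ = T  [min(1, 1−½+½)]
a -> a = ½ -> ½ = T
a -> (a -> a) = ½ -> T = T
(a -> a) | (a -> (a -> a)) = T | T = T
In Weak Kleene logic: a -> a = ½ -> ½ = ½
a -> a = ½ -> ½ = ½
a -> (a -> a) = ½ -> ½ = ½
(a -> a) | (a -> (a -> a)) = ½ | ½ = ½
They differ because Ł3 and Weak Kleene logic treat ½ differently under the binary connectives.

T; ½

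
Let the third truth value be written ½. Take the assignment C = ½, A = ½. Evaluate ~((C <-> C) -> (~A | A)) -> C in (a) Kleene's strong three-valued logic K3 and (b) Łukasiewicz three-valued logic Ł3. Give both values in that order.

In Kleene's strong three-valued logic K3: C <-> C = ½ <-> ½ = ½
~A = ~½ = ½
~A | A = ½ | ½ = ½
(C <-> C) -> (~A | A) = ½ -> ½ = ½  [~½ | ½]
~((C <-> C) -> (~A | A)) = ~½ = ½
~((C <-> C) -> (~A | A)) -> C = ½ -> ½ = ½
In Łukasiewicz three-valued logic Ł3: C <-> C = ½ <-> ½ = True  [1 − |½−½|]
~A = ~½ = ½
~A | A = ½ | ½ = ½
(C <-> C) -> (~A | A) = True -> ½ = ½
~((C <-> C) -> (~A | A)) = ~½ = ½
~((C <-> C) -> (~A | A)) -> C = ½ -> ½ = True
They differ because Kleene's strong three-valued logic K3 and Łukasiewicz three-valued logic Ł3 treat ½ differently under implication.

½; True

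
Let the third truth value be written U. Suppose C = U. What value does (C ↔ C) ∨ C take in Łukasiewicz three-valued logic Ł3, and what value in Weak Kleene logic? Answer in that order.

True; U

In Łukasiewicz three-valued logic Ł3: C ↔ C = U ↔ U = True
(C ↔ C) ∨ C = True ∨ U = True
In Weak Kleene logic: C ↔ C = U ↔ U = U
(C ↔ C) ∨ C = U ∨ U = U
They differ because Łukasiewicz three-valued logic Ł3 and Weak Kleene logic treat U differently under the binary connectives.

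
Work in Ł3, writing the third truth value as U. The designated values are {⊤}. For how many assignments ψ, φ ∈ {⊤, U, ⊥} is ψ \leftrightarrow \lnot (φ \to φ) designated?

Designated under: (ψ=⊥, φ=⊤); (ψ=⊥, φ=U); (ψ=⊥, φ=⊥).

3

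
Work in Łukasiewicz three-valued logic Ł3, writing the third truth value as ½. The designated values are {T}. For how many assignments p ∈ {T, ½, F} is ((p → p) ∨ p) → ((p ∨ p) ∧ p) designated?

1

p=T: T ✓
p=½: ½ ·
p=F: F ·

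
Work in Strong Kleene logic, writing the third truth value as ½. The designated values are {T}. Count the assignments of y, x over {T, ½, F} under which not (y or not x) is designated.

1

Designated under: (y=F, x=T).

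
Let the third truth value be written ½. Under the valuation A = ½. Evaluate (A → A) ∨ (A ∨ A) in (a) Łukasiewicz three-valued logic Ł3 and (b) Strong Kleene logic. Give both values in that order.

1; ½

In Łukasiewicz three-valued logic Ł3: A → A = ½ → ½ = 1  [min(1, 1−½+½)]
A ∨ A = ½ ∨ ½ = ½
(A → A) ∨ (A ∨ A) = 1 ∨ ½ = 1
In Strong Kleene logic: A → A = ½ → ½ = ½  [¬½ ∨ ½]
A ∨ A = ½ ∨ ½ = ½
(A → A) ∨ (A ∨ A) = ½ ∨ ½ = ½
They differ because Łukasiewicz three-valued logic Ł3 and Strong Kleene logic treat ½ differently under implication.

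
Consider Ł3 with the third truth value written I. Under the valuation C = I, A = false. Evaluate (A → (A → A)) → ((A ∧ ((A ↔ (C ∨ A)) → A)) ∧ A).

A → A = false → false = true
A → (A → A) = false → true = true
C ∨ A = I ∨ false = I
A ↔ (C ∨ A) = false ↔ I = I  [1 − |0−½|]
(A ↔ (C ∨ A)) → A = I → false = I
A ∧ ((A ↔ (C ∨ A)) → A) = false ∧ I = false
(A ∧ ((A ↔ (C ∨ A)) → A)) ∧ A = false ∧ false = false
(A → (A → A)) → ((A ∧ ((A ↔ (C ∨ A)) → A)) ∧ A) = true → false = false

false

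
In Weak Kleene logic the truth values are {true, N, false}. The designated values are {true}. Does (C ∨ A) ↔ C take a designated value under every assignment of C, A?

No

Countermodel: C=true, A=N gives N, which is not designated.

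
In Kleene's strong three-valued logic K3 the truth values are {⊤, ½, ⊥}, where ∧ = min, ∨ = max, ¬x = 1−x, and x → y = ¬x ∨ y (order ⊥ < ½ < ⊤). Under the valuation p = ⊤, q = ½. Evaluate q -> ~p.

~p = ~⊤ = ⊥
q -> ~p = ½ -> ⊥ = ½

½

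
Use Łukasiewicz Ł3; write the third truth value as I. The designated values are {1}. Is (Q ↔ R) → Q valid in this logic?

Countermodel: Q=I, R=I gives I, which is not designated.

No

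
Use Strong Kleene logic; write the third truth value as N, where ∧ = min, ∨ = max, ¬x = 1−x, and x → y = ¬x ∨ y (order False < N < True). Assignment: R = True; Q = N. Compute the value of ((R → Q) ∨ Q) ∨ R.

True

R → Q = True → N = N  [¬True ∨ N]
(R → Q) ∨ Q = N ∨ N = N
((R → Q) ∨ Q) ∨ R = N ∨ True = True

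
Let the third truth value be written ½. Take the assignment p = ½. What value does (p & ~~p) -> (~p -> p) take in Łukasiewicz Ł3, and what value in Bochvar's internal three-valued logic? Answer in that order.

In Łukasiewicz Ł3: ~p = ~½ = ½
~~p = ~½ = ½
p & ~~p = ½ & ½ = ½
~p = ~½ = ½
~p -> p = ½ -> ½ = true
(p & ~~p) -> (~p -> p) = ½ -> true = true
In Bochvar's internal three-valued logic: ~p = ~½ = ½
~~p = ~½ = ½
p & ~~p = ½ & ½ = ½
~p = ~½ = ½
~p -> p = ½ -> ½ = ½
(p & ~~p) -> (~p -> p) = ½ -> ½ = ½
They differ because Łukasiewicz Ł3 and Bochvar's internal three-valued logic treat ½ differently under the binary connectives.

true; ½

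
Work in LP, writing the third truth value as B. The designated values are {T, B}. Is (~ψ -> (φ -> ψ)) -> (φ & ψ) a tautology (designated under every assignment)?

Countermodel: ψ=T, φ=F gives F, which is not designated.

No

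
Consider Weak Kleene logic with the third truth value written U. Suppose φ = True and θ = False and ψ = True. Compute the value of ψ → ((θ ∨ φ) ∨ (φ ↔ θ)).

θ ∨ φ = False ∨ True = True
φ ↔ θ = True ↔ False = False
(θ ∨ φ) ∨ (φ ↔ θ) = True ∨ False = True
ψ → ((θ ∨ φ) ∨ (φ ↔ θ)) = True → True = True

True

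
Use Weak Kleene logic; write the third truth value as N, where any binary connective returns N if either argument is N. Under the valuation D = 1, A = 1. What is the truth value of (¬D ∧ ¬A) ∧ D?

¬D = ¬1 = 0
¬A = ¬1 = 0
¬D ∧ ¬A = 0 ∧ 0 = 0
(¬D ∧ ¬A) ∧ D = 0 ∧ 1 = 0

0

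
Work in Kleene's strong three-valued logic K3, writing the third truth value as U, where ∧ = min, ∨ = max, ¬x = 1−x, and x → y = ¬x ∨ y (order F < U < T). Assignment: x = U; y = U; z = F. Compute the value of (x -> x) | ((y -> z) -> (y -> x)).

x -> x = U -> U = U  [~U | U]
y -> z = U -> F = U
y -> x = U -> U = U
(y -> z) -> (y -> x) = U -> U = U
(x -> x) | ((y -> z) -> (y -> x)) = U | U = U

U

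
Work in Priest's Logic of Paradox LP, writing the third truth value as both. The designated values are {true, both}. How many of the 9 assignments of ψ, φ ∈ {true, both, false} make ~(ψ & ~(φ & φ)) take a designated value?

Of the 9 assignments, 8 give a value in {true, both}.

8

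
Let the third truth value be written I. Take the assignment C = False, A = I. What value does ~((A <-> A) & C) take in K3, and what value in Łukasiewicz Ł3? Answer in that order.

True; True

In K3: A <-> A = I <-> I = I
(A <-> A) & C = I & False = False
~((A <-> A) & C) = ~False = True
In Łukasiewicz Ł3: A <-> A = I <-> I = True
(A <-> A) & C = True & False = False
~((A <-> A) & C) = ~False = True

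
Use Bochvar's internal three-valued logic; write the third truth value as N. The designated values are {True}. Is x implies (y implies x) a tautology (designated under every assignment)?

No

Countermodel: x=True, y=N gives N, which is not designated.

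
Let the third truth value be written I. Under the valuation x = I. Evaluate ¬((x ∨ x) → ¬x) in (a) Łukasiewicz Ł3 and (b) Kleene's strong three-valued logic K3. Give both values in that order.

False; I

In Łukasiewicz Ł3: x ∨ x = I ∨ I = I
¬x = ¬I = I
(x ∨ x) → ¬x = I → I = True  [min(1, 1−½+½)]
¬((x ∨ x) → ¬x) = ¬True = False
In Kleene's strong three-valued logic K3: x ∨ x = I ∨ I = I
¬x = ¬I = I
(x ∨ x) → ¬x = I → I = I
¬((x ∨ x) → ¬x) = ¬I = I
They differ because Łukasiewicz Ł3 and Kleene's strong three-valued logic K3 treat I differently under implication.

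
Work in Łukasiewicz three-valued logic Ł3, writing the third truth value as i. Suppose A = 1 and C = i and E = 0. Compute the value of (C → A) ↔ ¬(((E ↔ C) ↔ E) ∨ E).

i

C → A = i → 1 = 1  [min(1, 1−½+1)]
E ↔ C = 0 ↔ i = i
(E ↔ C) ↔ E = i ↔ 0 = i
((E ↔ C) ↔ E) ∨ E = i ∨ 0 = i
¬(((E ↔ C) ↔ E) ∨ E) = ¬i = i
(C → A) ↔ ¬(((E ↔ C) ↔ E) ∨ E) = 1 ↔ i = i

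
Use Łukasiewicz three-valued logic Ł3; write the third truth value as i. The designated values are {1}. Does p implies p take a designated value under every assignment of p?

Yes

Every assignment of p over {1, i, 0} gives a value in {1}.
In particular, with p=i: p implies p = 1.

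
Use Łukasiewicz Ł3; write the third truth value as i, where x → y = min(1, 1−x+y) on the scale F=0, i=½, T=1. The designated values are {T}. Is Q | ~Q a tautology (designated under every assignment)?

No

Countermodel: Q=i gives i, which is not designated.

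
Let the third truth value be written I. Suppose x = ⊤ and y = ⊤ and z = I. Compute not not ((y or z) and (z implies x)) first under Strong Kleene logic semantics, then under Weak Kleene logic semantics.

In Strong Kleene logic: y or z = ⊤ or I = ⊤
z implies x = I implies ⊤ = ⊤
(y or z) and (z implies x) = ⊤ and ⊤ = ⊤
not ((y or z) and (z implies x)) = not ⊤ = ⊥
not not ((y or z) and (z implies x)) = not ⊥ = ⊤
In Weak Kleene logic: y or z = ⊤ or I = I
z implies x = I implies ⊤ = I  [any arg is the third value ⇒ result is the third value]
(y or z) and (z implies x) = I and I = I
not ((y or z) and (z implies x)) = not I = I
not not ((y or z) and (z implies x)) = not I = I
They differ because Strong Kleene logic and Weak Kleene logic treat I differently under the binary connectives.

⊤; I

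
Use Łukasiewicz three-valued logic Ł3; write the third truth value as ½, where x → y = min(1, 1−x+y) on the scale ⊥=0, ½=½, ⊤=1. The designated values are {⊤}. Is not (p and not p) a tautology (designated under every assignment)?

No

Countermodel: p=½ gives ½, which is not designated.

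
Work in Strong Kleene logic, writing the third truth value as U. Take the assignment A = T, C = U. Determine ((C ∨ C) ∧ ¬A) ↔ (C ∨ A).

F

C ∨ C = U ∨ U = U
¬A = ¬T = F
(C ∨ C) ∧ ¬A = U ∧ F = F
C ∨ A = U ∨ T = T
((C ∨ C) ∧ ¬A) ↔ (C ∨ A) = F ↔ T = F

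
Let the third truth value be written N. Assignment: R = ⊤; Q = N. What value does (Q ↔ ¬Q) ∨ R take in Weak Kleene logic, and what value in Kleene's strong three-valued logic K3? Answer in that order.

N; ⊤

In Weak Kleene logic: ¬Q = ¬N = N
Q ↔ ¬Q = N ↔ N = N
(Q ↔ ¬Q) ∨ R = N ∨ ⊤ = N
In Kleene's strong three-valued logic K3: ¬Q = ¬N = N
Q ↔ ¬Q = N ↔ N = N
(Q ↔ ¬Q) ∨ R = N ∨ ⊤ = ⊤
They differ because Weak Kleene logic and Kleene's strong three-valued logic K3 treat N differently under the binary connectives.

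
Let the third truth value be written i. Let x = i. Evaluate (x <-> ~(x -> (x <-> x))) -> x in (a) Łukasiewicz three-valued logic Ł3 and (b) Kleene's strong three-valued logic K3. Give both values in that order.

T; i

In Łukasiewicz three-valued logic Ł3: x <-> x = i <-> i = T  [1 − |½−½|]
x -> (x <-> x) = i -> T = T
~(x -> (x <-> x)) = ~T = F
x <-> ~(x -> (x <-> x)) = i <-> F = i
(x <-> ~(x -> (x <-> x))) -> x = i -> i = T
In Kleene's strong three-valued logic K3: x <-> x = i <-> i = i
x -> (x <-> x) = i -> i = i
~(x -> (x <-> x)) = ~i = i
x <-> ~(x -> (x <-> x)) = i <-> i = i
(x <-> ~(x -> (x <-> x))) -> x = i -> i = i
They differ because Łukasiewicz three-valued logic Ł3 and Kleene's strong three-valued logic K3 treat i differently under implication.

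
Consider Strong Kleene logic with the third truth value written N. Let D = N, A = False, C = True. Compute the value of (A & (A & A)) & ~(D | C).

A & A = False & False = False
A & (A & A) = False & False = False
D | C = N | True = True
~(D | C) = ~True = False
(A & (A & A)) & ~(D | C) = False & False = False

False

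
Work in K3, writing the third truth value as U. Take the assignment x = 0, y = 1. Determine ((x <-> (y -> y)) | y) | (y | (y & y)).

1

y -> y = 1 -> 1 = 1
x <-> (y -> y) = 0 <-> 1 = 0
(x <-> (y -> y)) | y = 0 | 1 = 1
y & y = 1 & 1 = 1
y | (y & y) = 1 | 1 = 1
((x <-> (y -> y)) | y) | (y | (y & y)) = 1 | 1 = 1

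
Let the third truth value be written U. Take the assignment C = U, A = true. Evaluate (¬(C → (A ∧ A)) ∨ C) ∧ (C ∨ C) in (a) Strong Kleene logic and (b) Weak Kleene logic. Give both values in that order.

U; U

In Strong Kleene logic: A ∧ A = true ∧ true = true
C → (A ∧ A) = U → true = true  [¬U ∨ true]
¬(C → (A ∧ A)) = ¬true = false
¬(C → (A ∧ A)) ∨ C = false ∨ U = U
C ∨ C = U ∨ U = U
(¬(C → (A ∧ A)) ∨ C) ∧ (C ∨ C) = U ∧ U = U
In Weak Kleene logic: A ∧ A = true ∧ true = true
C → (A ∧ A) = U → true = U  [any arg is the third value ⇒ result is the third value]
¬(C → (A ∧ A)) = ¬U = U
¬(C → (A ∧ A)) ∨ C = U ∨ U = U
C ∨ C = U ∨ U = U
(¬(C → (A ∧ A)) ∨ C) ∧ (C ∨ C) = U ∧ U = U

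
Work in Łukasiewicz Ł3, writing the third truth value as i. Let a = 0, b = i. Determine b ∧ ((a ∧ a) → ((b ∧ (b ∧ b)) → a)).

i

a ∧ a = 0 ∧ 0 = 0
b ∧ b = i ∧ i = i
b ∧ (b ∧ b) = i ∧ i = i
(b ∧ (b ∧ b)) → a = i → 0 = i
(a ∧ a) → ((b ∧ (b ∧ b)) → a) = 0 → i = 1
b ∧ ((a ∧ a) → ((b ∧ (b ∧ b)) → a)) = i ∧ 1 = i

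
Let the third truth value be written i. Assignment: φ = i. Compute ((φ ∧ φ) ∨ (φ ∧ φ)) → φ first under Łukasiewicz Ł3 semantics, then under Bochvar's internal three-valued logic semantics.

In Łukasiewicz Ł3: φ ∧ φ = i ∧ i = i
φ ∧ φ = i ∧ i = i
(φ ∧ φ) ∨ (φ ∧ φ) = i ∨ i = i
((φ ∧ φ) ∨ (φ ∧ φ)) → φ = i → i = T  [min(1, 1−½+½)]
In Bochvar's internal three-valued logic: φ ∧ φ = i ∧ i = i
φ ∧ φ = i ∧ i = i
(φ ∧ φ) ∨ (φ ∧ φ) = i ∨ i = i
((φ ∧ φ) ∨ (φ ∧ φ)) → φ = i → i = i  [any arg is the third value ⇒ result is the third value]
They differ because Łukasiewicz Ł3 and Bochvar's internal three-valued logic treat i differently under the binary connectives.

T; i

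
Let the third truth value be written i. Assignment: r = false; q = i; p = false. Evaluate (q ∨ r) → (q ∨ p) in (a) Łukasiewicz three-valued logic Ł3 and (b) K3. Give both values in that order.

true; i

In Łukasiewicz three-valued logic Ł3: q ∨ r = i ∨ false = i
q ∨ p = i ∨ false = i
(q ∨ r) → (q ∨ p) = i → i = true  [min(1, 1−½+½)]
In K3: q ∨ r = i ∨ false = i
q ∨ p = i ∨ false = i
(q ∨ r) → (q ∨ p) = i → i = i  [¬i ∨ i]
They differ because Łukasiewicz three-valued logic Ł3 and K3 treat i differently under implication.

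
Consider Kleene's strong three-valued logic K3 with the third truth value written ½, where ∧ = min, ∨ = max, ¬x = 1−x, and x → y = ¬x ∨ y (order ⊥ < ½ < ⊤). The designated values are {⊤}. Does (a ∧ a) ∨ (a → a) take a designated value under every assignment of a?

No

Countermodel: a=½ gives ½, which is not designated.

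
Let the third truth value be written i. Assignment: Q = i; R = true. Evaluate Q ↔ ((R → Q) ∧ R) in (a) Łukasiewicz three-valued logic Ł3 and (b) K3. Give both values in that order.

true; i

In Łukasiewicz three-valued logic Ł3: R → Q = true → i = i  [min(1, 1−1+½)]
(R → Q) ∧ R = i ∧ true = i
Q ↔ ((R → Q) ∧ R) = i ↔ i = true
In K3: R → Q = true → i = i  [¬true ∨ i]
(R → Q) ∧ R = i ∧ true = i
Q ↔ ((R → Q) ∧ R) = i ↔ i = i
They differ because Łukasiewicz three-valued logic Ł3 and K3 treat i differently under implication.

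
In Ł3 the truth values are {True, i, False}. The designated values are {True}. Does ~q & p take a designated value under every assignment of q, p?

No

Countermodel: q=True, p=True gives False, which is not designated.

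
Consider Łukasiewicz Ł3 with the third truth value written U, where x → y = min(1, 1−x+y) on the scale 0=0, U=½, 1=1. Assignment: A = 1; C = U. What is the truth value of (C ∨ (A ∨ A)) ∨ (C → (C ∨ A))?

A ∨ A = 1 ∨ 1 = 1
C ∨ (A ∨ A) = U ∨ 1 = 1
C ∨ A = U ∨ 1 = 1
C → (C ∨ A) = U → 1 = 1  [min(1, 1−½+1)]
(C ∨ (A ∨ A)) ∨ (C → (C ∨ A)) = 1 ∨ 1 = 1

1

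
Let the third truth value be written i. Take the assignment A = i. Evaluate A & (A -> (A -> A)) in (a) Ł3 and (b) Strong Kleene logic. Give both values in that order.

In Ł3: A -> A = i -> i = 1  [min(1, 1−½+½)]
A -> (A -> A) = i -> 1 = 1
A & (A -> (A -> A)) = i & 1 = i
In Strong Kleene logic: A -> A = i -> i = i  [~i | i]
A -> (A -> A) = i -> i = i
A & (A -> (A -> A)) = i & i = i

i; i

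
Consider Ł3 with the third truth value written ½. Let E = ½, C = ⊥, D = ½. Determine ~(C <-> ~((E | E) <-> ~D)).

⊥

E | E = ½ | ½ = ½
~D = ~½ = ½
(E | E) <-> ~D = ½ <-> ½ = ⊤  [1 − |½−½|]
~((E | E) <-> ~D) = ~⊤ = ⊥
C <-> ~((E | E) <-> ~D) = ⊥ <-> ⊥ = ⊤
~(C <-> ~((E | E) <-> ~D)) = ~⊤ = ⊥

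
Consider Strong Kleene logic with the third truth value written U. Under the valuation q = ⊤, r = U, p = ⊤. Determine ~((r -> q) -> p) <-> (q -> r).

r -> q = U -> ⊤ = ⊤
(r -> q) -> p = ⊤ -> ⊤ = ⊤
~((r -> q) -> p) = ~⊤ = ⊥
q -> r = ⊤ -> U = U
~((r -> q) -> p) <-> (q -> r) = ⊥ <-> U = U

U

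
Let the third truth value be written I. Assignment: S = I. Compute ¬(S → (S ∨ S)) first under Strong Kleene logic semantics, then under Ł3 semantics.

I; false

In Strong Kleene logic: S ∨ S = I ∨ I = I
S → (S ∨ S) = I → I = I  [¬I ∨ I]
¬(S → (S ∨ S)) = ¬I = I
In Ł3: S ∨ S = I ∨ I = I
S → (S ∨ S) = I → I = true  [min(1, 1−½+½)]
¬(S → (S ∨ S)) = ¬true = false
They differ because Strong Kleene logic and Ł3 treat I differently under implication.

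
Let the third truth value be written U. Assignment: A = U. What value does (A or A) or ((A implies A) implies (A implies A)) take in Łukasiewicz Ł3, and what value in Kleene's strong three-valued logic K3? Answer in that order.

In Łukasiewicz Ł3: A or A = U or U = U
A implies A = U implies U = True  [min(1, 1−½+½)]
A implies A = U implies U = True
(A implies A) implies (A implies A) = True implies True = True
(A or A) or ((A implies A) implies (A implies A)) = U or True = True
In Kleene's strong three-valued logic K3: A or A = U or U = U
A implies A = U implies U = U  [not U or U]
A implies A = U implies U = U
(A implies A) implies (A implies A) = U implies U = U
(A or A) or ((A implies A) implies (A implies A)) = U or U = U
They differ because Łukasiewicz Ł3 and Kleene's strong three-valued logic K3 treat U differently under implication.

True; U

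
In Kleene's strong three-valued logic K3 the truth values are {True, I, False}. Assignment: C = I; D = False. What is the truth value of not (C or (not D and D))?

not D = not False = True
not D and D = True and False = False
C or (not D and D) = I or False = I
not (C or (not D and D)) = not I = I

I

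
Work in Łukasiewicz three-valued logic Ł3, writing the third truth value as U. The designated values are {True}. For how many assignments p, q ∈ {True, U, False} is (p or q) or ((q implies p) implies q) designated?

6

Of the 9 assignments, 6 give a value in {True}.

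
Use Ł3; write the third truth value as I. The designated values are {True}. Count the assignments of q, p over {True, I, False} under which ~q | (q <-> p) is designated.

Of the 9 assignments, 5 give a value in {True}.

5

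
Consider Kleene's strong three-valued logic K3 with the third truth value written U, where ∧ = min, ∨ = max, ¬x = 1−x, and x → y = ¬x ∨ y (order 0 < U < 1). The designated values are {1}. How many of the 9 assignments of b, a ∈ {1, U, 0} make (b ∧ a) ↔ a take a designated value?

4

Designated under: (b=1, a=1); (b=1, a=0); (b=U, a=0); (b=0, a=0).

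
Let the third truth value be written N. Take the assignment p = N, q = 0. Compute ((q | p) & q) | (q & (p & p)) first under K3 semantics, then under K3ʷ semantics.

In K3: q | p = 0 | N = N
(q | p) & q = N & 0 = 0
p & p = N & N = N
q & (p & p) = 0 & N = 0
((q | p) & q) | (q & (p & p)) = 0 | 0 = 0
In K3ʷ: q | p = 0 | N = N
(q | p) & q = N & 0 = N
p & p = N & N = N
q & (p & p) = 0 & N = N
((q | p) & q) | (q & (p & p)) = N | N = N
They differ because K3 and K3ʷ treat N differently under the binary connectives.

0; N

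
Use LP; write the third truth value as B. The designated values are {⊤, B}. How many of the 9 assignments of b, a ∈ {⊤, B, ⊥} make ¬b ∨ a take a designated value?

Of the 9 assignments, 8 give a value in {⊤, B}.

8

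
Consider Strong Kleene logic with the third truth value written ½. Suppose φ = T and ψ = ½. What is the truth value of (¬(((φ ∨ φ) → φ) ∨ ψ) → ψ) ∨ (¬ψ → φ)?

T

φ ∨ φ = T ∨ T = T
(φ ∨ φ) → φ = T → T = T
((φ ∨ φ) → φ) ∨ ψ = T ∨ ½ = T
¬(((φ ∨ φ) → φ) ∨ ψ) = ¬T = F
¬(((φ ∨ φ) → φ) ∨ ψ) → ψ = F → ½ = T  [¬F ∨ ½]
¬ψ = ¬½ = ½
¬ψ → φ = ½ → T = T
(¬(((φ ∨ φ) → φ) ∨ ψ) → ψ) ∨ (¬ψ → φ) = T ∨ T = T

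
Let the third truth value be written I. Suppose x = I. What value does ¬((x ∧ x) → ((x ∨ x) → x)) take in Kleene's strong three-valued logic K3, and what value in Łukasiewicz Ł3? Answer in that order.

In Kleene's strong three-valued logic K3: x ∧ x = I ∧ I = I
x ∨ x = I ∨ I = I
(x ∨ x) → x = I → I = I  [¬I ∨ I]
(x ∧ x) → ((x ∨ x) → x) = I → I = I
¬((x ∧ x) → ((x ∨ x) → x)) = ¬I = I
In Łukasiewicz Ł3: x ∧ x = I ∧ I = I
x ∨ x = I ∨ I = I
(x ∨ x) → x = I → I = ⊤  [min(1, 1−½+½)]
(x ∧ x) → ((x ∨ x) → x) = I → ⊤ = ⊤
¬((x ∧ x) → ((x ∨ x) → x)) = ¬⊤ = ⊥
They differ because Kleene's strong three-valued logic K3 and Łukasiewicz Ł3 treat I differently under implication.

I; ⊥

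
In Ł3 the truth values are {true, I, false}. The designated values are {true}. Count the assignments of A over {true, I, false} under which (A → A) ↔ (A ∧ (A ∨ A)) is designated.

A=true: true ✓
A=I: I ·
A=false: false ·

1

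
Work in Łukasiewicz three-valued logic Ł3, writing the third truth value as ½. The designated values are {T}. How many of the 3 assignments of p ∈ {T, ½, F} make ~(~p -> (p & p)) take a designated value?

p=T: F ·
p=½: F ·
p=F: T ✓

1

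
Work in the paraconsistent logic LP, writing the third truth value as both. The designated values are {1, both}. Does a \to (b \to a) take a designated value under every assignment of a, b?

Yes

Every assignment of a, b over {1, both, 0} gives a value in {1, both}.
In particular, with a=both, b=both: a \to (b \to a) = both.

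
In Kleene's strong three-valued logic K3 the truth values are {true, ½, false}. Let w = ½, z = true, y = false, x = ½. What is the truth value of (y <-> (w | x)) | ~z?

½

w | x = ½ | ½ = ½
y <-> (w | x) = false <-> ½ = ½
~z = ~true = false
(y <-> (w | x)) | ~z = ½ | false = ½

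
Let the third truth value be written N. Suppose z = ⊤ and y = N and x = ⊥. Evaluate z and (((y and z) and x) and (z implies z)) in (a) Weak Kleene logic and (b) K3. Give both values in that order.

In Weak Kleene logic: y and z = N and ⊤ = N
(y and z) and x = N and ⊥ = N
z implies z = ⊤ implies ⊤ = ⊤
((y and z) and x) and (z implies z) = N and ⊤ = N
z and (((y and z) and x) and (z implies z)) = ⊤ and N = N
In K3: y and z = N and ⊤ = N
(y and z) and x = N and ⊥ = ⊥
z implies z = ⊤ implies ⊤ = ⊤
((y and z) and x) and (z implies z) = ⊥ and ⊤ = ⊥
z and (((y and z) and x) and (z implies z)) = ⊤ and ⊥ = ⊥
They differ because Weak Kleene logic and K3 treat N differently under the binary connectives.

N; ⊥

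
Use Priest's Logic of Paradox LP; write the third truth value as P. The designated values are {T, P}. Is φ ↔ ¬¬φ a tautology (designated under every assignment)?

Every assignment of φ over {T, P, F} gives a value in {T, P}.
In particular, with φ=P: φ ↔ ¬¬φ = P.

Yes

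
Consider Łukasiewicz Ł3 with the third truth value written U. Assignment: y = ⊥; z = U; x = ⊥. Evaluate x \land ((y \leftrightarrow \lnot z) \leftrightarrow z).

⊥

\lnot z = \lnot U = U
y \leftrightarrow \lnot z = ⊥ \leftrightarrow U = U
(y \leftrightarrow \lnot z) \leftrightarrow z = U \leftrightarrow U = ⊤
x \land ((y \leftrightarrow \lnot z) \leftrightarrow z) = ⊥ \land ⊤ = ⊥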